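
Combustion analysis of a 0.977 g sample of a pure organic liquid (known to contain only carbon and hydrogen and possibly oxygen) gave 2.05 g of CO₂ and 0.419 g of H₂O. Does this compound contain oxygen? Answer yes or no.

mol C = 2.05 g CO₂ ÷ 44.009 g/mol = 0.04658 mol
mol H = 2 × 0.419 g H₂O ÷ 18.015 g/mol = 0.04652 mol
C and H account for only 0.6064 g of the 0.977 g sample; the remaining 0.3706 g must be oxygen.

yes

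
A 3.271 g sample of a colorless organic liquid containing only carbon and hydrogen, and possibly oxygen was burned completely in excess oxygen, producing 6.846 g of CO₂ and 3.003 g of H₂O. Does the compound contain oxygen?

yes

mol C = 6.846 g CO₂ ÷ 44.009 g/mol = 0.15556 mol
mol H = 2 × 3.003 g H₂O ÷ 18.015 g/mol = 0.33339 mol
C and H account for only 2.2045 g of the 3.271 g sample; the remaining 1.0665 g must be oxygen.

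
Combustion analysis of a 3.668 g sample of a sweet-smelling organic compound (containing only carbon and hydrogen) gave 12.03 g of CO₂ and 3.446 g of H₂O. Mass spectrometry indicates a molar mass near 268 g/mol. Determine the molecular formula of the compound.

mol C = 12.03 g CO₂ ÷ 44.009 g/mol = 0.27335 mol
mol H = 2 × 3.446 g H₂O ÷ 18.015 g/mol = 0.38257 mol
Divide by the smallest (0.27335 mol): C 1.000, H 1.400
Multiplying each by 5 gives whole numbers: C 5.00, H 7.00
Empirical formula: C5H7
Empirical-formula mass = 67.11 g/mol; 268 ÷ 67.11 ≈ 4, so the molecular formula is C20H28.

C20H28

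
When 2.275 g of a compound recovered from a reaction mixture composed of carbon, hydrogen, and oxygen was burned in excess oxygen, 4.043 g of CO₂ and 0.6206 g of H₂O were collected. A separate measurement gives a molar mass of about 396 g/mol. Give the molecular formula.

mol C = 4.043 g CO₂ ÷ 44.009 g/mol = 0.091868 mol
mol H = 2 × 0.6206 g H₂O ÷ 18.015 g/mol = 0.068898 mol
mass O = 2.275 − (1.1034 + 0.069449) = 1.1021 g → mol O = 1.1021 ÷ 15.999 = 0.068887 mol
Divide by the smallest (0.068887 mol): C 1.334, H 1.000, O 1.000
Multiplying each by 3 gives whole numbers: C 4.00, H 3.00, O 3.00
Empirical formula: C4H3O3
Empirical-formula mass = 99.06 g/mol; 396 ÷ 99.06 ≈ 4, so the molecular formula is C16H12O12.

C16H12O12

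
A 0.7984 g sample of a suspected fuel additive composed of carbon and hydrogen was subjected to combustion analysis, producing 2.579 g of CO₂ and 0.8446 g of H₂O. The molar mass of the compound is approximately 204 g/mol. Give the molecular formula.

C15H24

mol C = 2.579 g CO₂ ÷ 44.009 g/mol = 0.058602 mol
mol H = 2 × 0.8446 g H₂O ÷ 18.015 g/mol = 0.093766 mol
Divide by the smallest (0.058602 mol): C 1.000, H 1.600
Multiplying each by 5 gives whole numbers: C 5.00, H 8.00
Empirical formula: C5H8
Empirical-formula mass = 68.12 g/mol; 204 ÷ 68.12 ≈ 3, so the molecular formula is C15H24.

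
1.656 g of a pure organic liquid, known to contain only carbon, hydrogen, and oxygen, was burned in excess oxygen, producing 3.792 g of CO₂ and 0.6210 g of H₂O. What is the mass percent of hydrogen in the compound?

mol C = 3.792 g CO₂ ÷ 44.009 g/mol = 0.086164 mol
mol H = 2 × 0.6210 g H₂O ÷ 18.015 g/mol = 0.068943 mol
mass O = 1.656 − (1.0349 + 0.069494) = 0.55159 g → mol O = 0.55159 ÷ 15.999 = 0.034476 mol
mass % H = 0.069494 g ÷ 1.656 g × 100%

4.20%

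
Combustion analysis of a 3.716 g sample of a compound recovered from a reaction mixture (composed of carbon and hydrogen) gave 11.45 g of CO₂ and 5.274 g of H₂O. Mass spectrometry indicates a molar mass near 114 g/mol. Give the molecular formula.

mol C = 11.45 g CO₂ ÷ 44.009 g/mol = 0.26017 mol
mol H = 2 × 5.274 g H₂O ÷ 18.015 g/mol = 0.58551 mol
Divide by the smallest (0.26017 mol): C 1.000, H 2.250
Multiplying each by 4 gives whole numbers: C 4.00, H 9.00
Empirical formula: C4H9
Empirical-formula mass = 57.12 g/mol; 114 ÷ 57.12 ≈ 2, so the molecular formula is C8H18.

C8H18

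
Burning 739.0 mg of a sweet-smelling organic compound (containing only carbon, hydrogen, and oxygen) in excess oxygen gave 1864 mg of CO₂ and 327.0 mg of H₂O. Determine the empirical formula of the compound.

mol C = 1.864 g CO₂ ÷ 44.009 g/mol = 0.042355 mol
mol H = 2 × 0.3270 g H₂O ÷ 18.015 g/mol = 0.036303 mol
mass O = 0.7390 − (0.50873 + 0.036594) = 0.19368 g → mol O = 0.19368 ÷ 15.999 = 0.012106 mol
Divide by the smallest (0.012106 mol): C 3.499, H 2.999, O 1.000
Multiplying each by 2 gives whole numbers: C 7.00, H 6.00, O 2.00

C7H6O2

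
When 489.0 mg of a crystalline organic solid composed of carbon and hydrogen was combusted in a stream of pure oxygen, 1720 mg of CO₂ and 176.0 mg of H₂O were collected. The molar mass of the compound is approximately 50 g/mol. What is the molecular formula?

C4H2

mol C = 1.720 g CO₂ ÷ 44.009 g/mol = 0.039083 mol
mol H = 2 × 0.1760 g H₂O ÷ 18.015 g/mol = 0.019539 mol
Divide by the smallest (0.019539 mol): C 2.000, H 1.000
Empirical formula: C2H
Empirical-formula mass = 25.03 g/mol; 50 ÷ 25.03 ≈ 2, so the molecular formula is C4H2.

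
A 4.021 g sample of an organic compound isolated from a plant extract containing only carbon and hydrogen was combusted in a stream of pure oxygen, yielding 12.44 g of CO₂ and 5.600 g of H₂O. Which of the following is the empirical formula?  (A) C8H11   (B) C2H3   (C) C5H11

mol C = 12.44 g CO₂ ÷ 44.009 g/mol = 0.28267 mol
mol H = 2 × 5.600 g H₂O ÷ 18.015 g/mol = 0.62170 mol
Divide by the smallest (0.28267 mol): C 1.000, H 2.199
Multiplying each by 5 gives whole numbers: C 5.00, H 11.00

(C) C5H11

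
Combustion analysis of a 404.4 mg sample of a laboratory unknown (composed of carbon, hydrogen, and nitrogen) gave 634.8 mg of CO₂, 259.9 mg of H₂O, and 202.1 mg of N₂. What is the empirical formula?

CH2N

mol C = 0.6348 g CO₂ ÷ 44.009 g/mol = 0.014424 mol
mol H = 2 × 0.2599 g H₂O ÷ 18.015 g/mol = 0.028854 mol
mol N = 2 × 0.2021 g N₂ ÷ 28.014 g/mol = 0.014429 mol
Divide by the smallest (0.014424 mol): C 1.000, H 2.000, N 1.000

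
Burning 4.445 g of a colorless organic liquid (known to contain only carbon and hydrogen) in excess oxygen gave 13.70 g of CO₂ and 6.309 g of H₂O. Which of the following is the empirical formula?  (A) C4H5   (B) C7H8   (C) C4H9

(C) C4H9

mol C = 13.70 g CO₂ ÷ 44.009 g/mol = 0.31130 mol
mol H = 2 × 6.309 g H₂O ÷ 18.015 g/mol = 0.70042 mol
Divide by the smallest (0.31130 mol): C 1.000, H 2.250
Multiplying each by 4 gives whole numbers: C 4.00, H 9.00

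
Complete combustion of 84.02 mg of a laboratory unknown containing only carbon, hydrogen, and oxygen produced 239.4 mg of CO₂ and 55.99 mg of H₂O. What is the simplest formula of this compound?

mol C = 0.2394 g CO₂ ÷ 44.009 g/mol = 0.0054398 mol
mol H = 2 × 0.05599 g H₂O ÷ 18.015 g/mol = 0.0062159 mol
mass O = 0.08402 − (0.065337 + 0.0062657) = 0.012417 g → mol O = 0.012417 ÷ 15.999 = 0.00077611 mol
Divide by the smallest (0.00077611 mol): C 7.009, H 8.009, O 1.000

C7H8O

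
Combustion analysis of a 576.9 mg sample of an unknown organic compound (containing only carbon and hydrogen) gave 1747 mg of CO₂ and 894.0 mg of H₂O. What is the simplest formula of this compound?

mol C = 1.747 g CO₂ ÷ 44.009 g/mol = 0.039696 mol
mol H = 2 × 0.8940 g H₂O ÷ 18.015 g/mol = 0.099251 mol
Divide by the smallest (0.039696 mol): C 1.000, H 2.500
Multiplying each by 2 gives whole numbers: C 2.00, H 5.00

C2H5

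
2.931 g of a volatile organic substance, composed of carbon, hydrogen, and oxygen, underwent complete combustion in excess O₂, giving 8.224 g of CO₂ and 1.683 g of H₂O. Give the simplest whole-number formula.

C6H6O

mol C = 8.224 g CO₂ ÷ 44.009 g/mol = 0.18687 mol
mol H = 2 × 1.683 g H₂O ÷ 18.015 g/mol = 0.18684 mol
mass O = 2.931 − (2.2445 + 0.18834) = 0.49815 g → mol O = 0.49815 ÷ 15.999 = 0.031137 mol
Divide by the smallest (0.031137 mol): C 6.002, H 6.001, O 1.000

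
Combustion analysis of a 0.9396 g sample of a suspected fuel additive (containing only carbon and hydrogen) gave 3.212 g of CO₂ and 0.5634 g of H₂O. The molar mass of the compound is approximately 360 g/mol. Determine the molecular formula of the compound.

C28H24

mol C = 3.212 g CO₂ ÷ 44.009 g/mol = 0.072985 mol
mol H = 2 × 0.5634 g H₂O ÷ 18.015 g/mol = 0.062548 mol
Divide by the smallest (0.062548 mol): C 1.167, H 1.000
Multiplying each by 6 gives whole numbers: C 7.00, H 6.00
Empirical formula: C7H6
Empirical-formula mass = 90.12 g/mol; 360 ÷ 90.12 ≈ 4, so the molecular formula is C28H24.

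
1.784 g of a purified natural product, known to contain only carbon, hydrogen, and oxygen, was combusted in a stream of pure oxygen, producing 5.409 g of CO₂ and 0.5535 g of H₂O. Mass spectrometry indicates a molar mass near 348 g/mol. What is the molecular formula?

mol C = 5.409 g CO₂ ÷ 44.009 g/mol = 0.12291 mol
mol H = 2 × 0.5535 g H₂O ÷ 18.015 g/mol = 0.061449 mol
mass O = 1.784 − (1.4762 + 0.061940) = 0.24583 g → mol O = 0.24583 ÷ 15.999 = 0.015365 mol
Divide by the smallest (0.015365 mol): C 7.999, H 3.999, O 1.000
Empirical formula: C8H4O
Empirical-formula mass = 116.12 g/mol; 348 ÷ 116.12 ≈ 3, so the molecular formula is C24H12O3.

C24H12O3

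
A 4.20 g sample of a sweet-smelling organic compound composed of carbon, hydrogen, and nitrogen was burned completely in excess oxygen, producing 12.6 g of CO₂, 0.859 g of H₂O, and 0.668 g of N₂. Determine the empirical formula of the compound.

mol C = 12.6 g CO₂ ÷ 44.009 g/mol = 0.2863 mol
mol H = 2 × 0.859 g H₂O ÷ 18.015 g/mol = 0.09536 mol
mol N = 2 × 0.668 g N₂ ÷ 28.014 g/mol = 0.04769 mol
Divide by the smallest (0.04769 mol): C 6.003, H 2.000, N 1.000

C6H2N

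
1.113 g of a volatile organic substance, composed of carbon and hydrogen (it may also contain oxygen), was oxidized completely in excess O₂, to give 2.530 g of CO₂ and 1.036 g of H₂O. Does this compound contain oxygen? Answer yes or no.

yes

mol C = 2.530 g CO₂ ÷ 44.009 g/mol = 0.057488 mol
mol H = 2 × 1.036 g H₂O ÷ 18.015 g/mol = 0.11502 mol
C and H account for only 0.80643 g of the 1.113 g sample; the remaining 0.30657 g must be oxygen.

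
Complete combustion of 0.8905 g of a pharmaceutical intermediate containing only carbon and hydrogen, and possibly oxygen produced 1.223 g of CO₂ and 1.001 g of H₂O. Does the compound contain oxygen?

yes

mol C = 1.223 g CO₂ ÷ 44.009 g/mol = 0.027790 mol
mol H = 2 × 1.001 g H₂O ÷ 18.015 g/mol = 0.11113 mol
C and H account for only 0.44580 g of the 0.8905 g sample; the remaining 0.44470 g must be oxygen.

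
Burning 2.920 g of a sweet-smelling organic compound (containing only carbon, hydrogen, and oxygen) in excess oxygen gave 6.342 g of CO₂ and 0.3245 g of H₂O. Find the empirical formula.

mol C = 6.342 g CO₂ ÷ 44.009 g/mol = 0.14411 mol
mol H = 2 × 0.3245 g H₂O ÷ 18.015 g/mol = 0.036026 mol
mass O = 2.920 − (1.7309 + 0.036314) = 1.1528 g → mol O = 1.1528 ÷ 15.999 = 0.072056 mol
Divide by the smallest (0.036026 mol): C 4.000, H 1.000, O 2.000

C4HO2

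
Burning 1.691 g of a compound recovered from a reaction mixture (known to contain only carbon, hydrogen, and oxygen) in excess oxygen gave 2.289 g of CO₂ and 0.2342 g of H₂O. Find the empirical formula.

C4H2O5

mol C = 2.289 g CO₂ ÷ 44.009 g/mol = 0.052012 mol
mol H = 2 × 0.2342 g H₂O ÷ 18.015 g/mol = 0.026001 mol
mass O = 1.691 − (0.62472 + 0.026209) = 1.0401 g → mol O = 1.0401 ÷ 15.999 = 0.065009 mol
Divide by the smallest (0.026001 mol): C 2.000, H 1.000, O 2.500
Multiplying each by 2 gives whole numbers: C 4.00, H 2.00, O 5.00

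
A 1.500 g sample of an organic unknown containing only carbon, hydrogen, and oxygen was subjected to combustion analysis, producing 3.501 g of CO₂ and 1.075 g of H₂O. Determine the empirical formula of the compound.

mol C = 3.501 g CO₂ ÷ 44.009 g/mol = 0.079552 mol
mol H = 2 × 1.075 g H₂O ÷ 18.015 g/mol = 0.11934 mol
mass O = 1.500 − (0.95550 + 0.12030) = 0.42420 g → mol O = 0.42420 ÷ 15.999 = 0.026514 mol
Divide by the smallest (0.026514 mol): C 3.000, H 4.501, O 1.000
Multiplying each by 2 gives whole numbers: C 6.00, H 9.00, O 2.00

C6H9O2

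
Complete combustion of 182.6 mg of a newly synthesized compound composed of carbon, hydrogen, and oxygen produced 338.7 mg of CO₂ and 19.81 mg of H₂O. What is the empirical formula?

mol C = 0.3387 g CO₂ ÷ 44.009 g/mol = 0.0076962 mol
mol H = 2 × 0.01981 g H₂O ÷ 18.015 g/mol = 0.0021993 mol
mass O = 0.1826 − (0.092438 + 0.0022169) = 0.087945 g → mol O = 0.087945 ÷ 15.999 = 0.0054969 mol
Divide by the smallest (0.0021993 mol): C 3.499, H 1.000, O 2.499
Multiplying each by 2 gives whole numbers: C 7.00, H 2.00, O 5.00

C7H2O5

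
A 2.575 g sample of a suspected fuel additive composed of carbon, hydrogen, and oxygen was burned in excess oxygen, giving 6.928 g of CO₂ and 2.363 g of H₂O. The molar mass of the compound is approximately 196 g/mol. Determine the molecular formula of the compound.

C12H20O2

mol C = 6.928 g CO₂ ÷ 44.009 g/mol = 0.15742 mol
mol H = 2 × 2.363 g H₂O ÷ 18.015 g/mol = 0.26234 mol
mass O = 2.575 − (1.8908 + 0.26444) = 0.41976 g → mol O = 0.41976 ÷ 15.999 = 0.026237 mol
Divide by the smallest (0.026237 mol): C 6.000, H 9.999, O 1.000
Empirical formula: C6H10O
Empirical-formula mass = 98.15 g/mol; 196 ÷ 98.15 ≈ 2, so the molecular formula is C12H20O2.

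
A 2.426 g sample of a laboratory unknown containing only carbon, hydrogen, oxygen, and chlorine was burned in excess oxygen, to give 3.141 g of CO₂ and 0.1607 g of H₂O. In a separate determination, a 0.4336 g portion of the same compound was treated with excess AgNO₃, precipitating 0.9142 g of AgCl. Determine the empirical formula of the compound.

C4HCl2O

mol C = 3.141 g CO₂ ÷ 44.009 g/mol = 0.071372 mol
mol H = 2 × 0.1607 g H₂O ÷ 18.015 g/mol = 0.017841 mol
From the AgCl data: mol Cl per gram of compound = (0.9142 ÷ 143.318) ÷ 0.4336 = 0.014711 mol/g, so in the 2.426 g combustion sample mol Cl = 0.035690 mol
mass O = 2.426 − (0.85725 + 0.017983 + 1.2652) = 0.28557 g → mol O = 0.28557 ÷ 15.999 = 0.017849 mol
Divide by the smallest (0.017841 mol): C 4.001, H 1.000, Cl 2.000, O 1.000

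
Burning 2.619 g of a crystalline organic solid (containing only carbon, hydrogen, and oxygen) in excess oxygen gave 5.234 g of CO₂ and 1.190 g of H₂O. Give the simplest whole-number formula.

C9H10O5

mol C = 5.234 g CO₂ ÷ 44.009 g/mol = 0.11893 mol
mol H = 2 × 1.190 g H₂O ÷ 18.015 g/mol = 0.13211 mol
mass O = 2.619 − (1.4285 + 0.13317) = 1.0574 g → mol O = 1.0574 ÷ 15.999 = 0.066089 mol
Divide by the smallest (0.066089 mol): C 1.800, H 1.999, O 1.000
Multiplying each by 5 gives whole numbers: C 9.00, H 9.99, O 5.00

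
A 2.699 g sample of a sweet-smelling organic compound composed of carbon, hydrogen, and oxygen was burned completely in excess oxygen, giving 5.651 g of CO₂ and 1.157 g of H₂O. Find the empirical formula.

C2H2O

mol C = 5.651 g CO₂ ÷ 44.009 g/mol = 0.12841 mol
mol H = 2 × 1.157 g H₂O ÷ 18.015 g/mol = 0.12845 mol
mass O = 2.699 − (1.5423 + 0.12948) = 1.0272 g → mol O = 1.0272 ÷ 15.999 = 0.064207 mol
Divide by the smallest (0.064207 mol): C 2.000, H 2.001, O 1.000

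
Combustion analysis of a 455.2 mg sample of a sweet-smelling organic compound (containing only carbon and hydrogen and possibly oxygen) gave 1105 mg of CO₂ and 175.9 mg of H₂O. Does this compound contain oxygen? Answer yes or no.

mol C = 1.105 g CO₂ ÷ 44.009 g/mol = 0.025109 mol
mol H = 2 × 0.1759 g H₂O ÷ 18.015 g/mol = 0.019528 mol
C and H account for only 0.32126 g of the 0.4552 g sample; the remaining 0.13394 g must be oxygen.

yes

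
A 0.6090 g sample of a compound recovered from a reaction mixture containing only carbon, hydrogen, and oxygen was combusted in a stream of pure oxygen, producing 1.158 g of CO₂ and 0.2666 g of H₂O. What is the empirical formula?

C8H9O5

mol C = 1.158 g CO₂ ÷ 44.009 g/mol = 0.026313 mol
mol H = 2 × 0.2666 g H₂O ÷ 18.015 g/mol = 0.029598 mol
mass O = 0.6090 − (0.31604 + 0.029834) = 0.26312 g → mol O = 0.26312 ÷ 15.999 = 0.016446 mol
Divide by the smallest (0.016446 mol): C 1.600, H 1.800, O 1.000
Multiplying each by 5 gives whole numbers: C 8.00, H 9.00, O 5.00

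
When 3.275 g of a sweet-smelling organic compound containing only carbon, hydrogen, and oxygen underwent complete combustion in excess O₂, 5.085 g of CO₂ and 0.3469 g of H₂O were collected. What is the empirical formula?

mol C = 5.085 g CO₂ ÷ 44.009 g/mol = 0.11554 mol
mol H = 2 × 0.3469 g H₂O ÷ 18.015 g/mol = 0.038512 mol
mass O = 3.275 − (1.3878 + 0.038820) = 1.8484 g → mol O = 1.8484 ÷ 15.999 = 0.11553 mol
Divide by the smallest (0.038512 mol): C 3.000, H 1.000, O 3.000

C3HO3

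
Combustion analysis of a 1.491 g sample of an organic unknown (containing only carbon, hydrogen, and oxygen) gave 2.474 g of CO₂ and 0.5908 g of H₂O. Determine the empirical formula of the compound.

C6H7O5

mol C = 2.474 g CO₂ ÷ 44.009 g/mol = 0.056216 mol
mol H = 2 × 0.5908 g H₂O ÷ 18.015 g/mol = 0.065590 mol
mass O = 1.491 − (0.67521 + 0.066115) = 0.74968 g → mol O = 0.74968 ÷ 15.999 = 0.046858 mol
Divide by the smallest (0.046858 mol): C 1.200, H 1.400, O 1.000
Multiplying each by 5 gives whole numbers: C 6.00, H 7.00, O 5.00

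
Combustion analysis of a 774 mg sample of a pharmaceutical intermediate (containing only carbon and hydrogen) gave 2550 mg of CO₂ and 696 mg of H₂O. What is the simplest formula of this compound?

C3H4

mol C = 2.55 g CO₂ ÷ 44.009 g/mol = 0.05794 mol
mol H = 2 × 0.696 g H₂O ÷ 18.015 g/mol = 0.07727 mol
Divide by the smallest (0.05794 mol): C 1.000, H 1.334
Multiplying each by 3 gives whole numbers: C 3.00, H 4.00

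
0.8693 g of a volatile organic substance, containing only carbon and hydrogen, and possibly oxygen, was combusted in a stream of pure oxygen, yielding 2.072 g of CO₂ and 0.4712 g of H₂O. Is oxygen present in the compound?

mol C = 2.072 g CO₂ ÷ 44.009 g/mol = 0.047081 mol
mol H = 2 × 0.4712 g H₂O ÷ 18.015 g/mol = 0.052312 mol
C and H account for only 0.61822 g of the 0.8693 g sample; the remaining 0.25108 g must be oxygen.

yes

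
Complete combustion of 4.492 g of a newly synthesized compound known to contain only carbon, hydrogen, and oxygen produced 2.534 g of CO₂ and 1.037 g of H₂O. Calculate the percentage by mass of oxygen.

82.02%

mol C = 2.534 g CO₂ ÷ 44.009 g/mol = 0.057579 mol
mol H = 2 × 1.037 g H₂O ÷ 18.015 g/mol = 0.11513 mol
mass O = 4.492 − (0.69158 + 0.11605) = 3.6844 g → mol O = 3.6844 ÷ 15.999 = 0.23029 mol
mass % O = 3.6844 g ÷ 4.492 g × 100%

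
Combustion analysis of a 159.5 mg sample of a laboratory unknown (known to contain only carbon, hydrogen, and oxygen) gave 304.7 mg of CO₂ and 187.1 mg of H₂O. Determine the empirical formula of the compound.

C2H6O

mol C = 0.3047 g CO₂ ÷ 44.009 g/mol = 0.0069236 mol
mol H = 2 × 0.1871 g H₂O ÷ 18.015 g/mol = 0.020772 mol
mass O = 0.1595 − (0.083159 + 0.020938) = 0.055403 g → mol O = 0.055403 ÷ 15.999 = 0.0034629 mol
Divide by the smallest (0.0034629 mol): C 1.999, H 5.998, O 1.000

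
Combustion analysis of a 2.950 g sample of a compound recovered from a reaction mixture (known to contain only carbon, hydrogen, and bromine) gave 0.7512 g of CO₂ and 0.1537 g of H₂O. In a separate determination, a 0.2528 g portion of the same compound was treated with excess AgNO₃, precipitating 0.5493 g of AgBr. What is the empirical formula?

mol C = 0.7512 g CO₂ ÷ 44.009 g/mol = 0.017069 mol
mol H = 2 × 0.1537 g H₂O ÷ 18.015 g/mol = 0.017064 mol
From the AgBr data: mol Br per gram of compound = (0.5493 ÷ 187.772) ÷ 0.2528 = 0.011572 mol/g, so in the 2.950 g combustion sample mol Br = 0.034137 mol
Divide by the smallest (0.017064 mol): C 1.000, H 1.000, Br 2.001

CHBr2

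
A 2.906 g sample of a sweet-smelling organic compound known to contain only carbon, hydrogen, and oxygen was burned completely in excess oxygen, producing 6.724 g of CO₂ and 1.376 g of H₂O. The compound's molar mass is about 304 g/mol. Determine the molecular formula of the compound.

mol C = 6.724 g CO₂ ÷ 44.009 g/mol = 0.15279 mol
mol H = 2 × 1.376 g H₂O ÷ 18.015 g/mol = 0.15276 mol
mass O = 2.906 − (1.8351 + 0.15398) = 0.91689 g → mol O = 0.91689 ÷ 15.999 = 0.057309 mol
Divide by the smallest (0.057309 mol): C 2.666, H 2.666, O 1.000
Multiplying each by 3 gives whole numbers: C 8.00, H 8.00, O 3.00
Empirical formula: C8H8O3
Empirical-formula mass = 152.15 g/mol; 304 ÷ 152.15 ≈ 2, so the molecular formula is C16H16O6.

C16H16O6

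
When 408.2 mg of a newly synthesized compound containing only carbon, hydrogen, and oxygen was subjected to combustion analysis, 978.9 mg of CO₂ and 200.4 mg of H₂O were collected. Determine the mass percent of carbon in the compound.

mol C = 0.9789 g CO₂ ÷ 44.009 g/mol = 0.022243 mol
mol H = 2 × 0.2004 g H₂O ÷ 18.015 g/mol = 0.022248 mol
mass O = 0.4082 − (0.26716 + 0.022426) = 0.11861 g → mol O = 0.11861 ÷ 15.999 = 0.0074137 mol
mass % C = 0.26716 g ÷ 0.4082 g × 100%

65.45%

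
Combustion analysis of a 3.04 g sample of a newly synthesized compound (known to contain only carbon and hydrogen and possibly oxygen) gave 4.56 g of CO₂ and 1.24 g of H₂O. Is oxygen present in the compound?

mol C = 4.56 g CO₂ ÷ 44.009 g/mol = 0.1036 mol
mol H = 2 × 1.24 g H₂O ÷ 18.015 g/mol = 0.1377 mol
C and H account for only 1.383 g of the 3.04 g sample; the remaining 1.657 g must be oxygen.

yes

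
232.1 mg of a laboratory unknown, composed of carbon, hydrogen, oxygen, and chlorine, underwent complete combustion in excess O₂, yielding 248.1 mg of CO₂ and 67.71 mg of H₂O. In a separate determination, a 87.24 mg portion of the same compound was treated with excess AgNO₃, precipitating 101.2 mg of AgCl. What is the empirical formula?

mol C = 0.2481 g CO₂ ÷ 44.009 g/mol = 0.0056375 mol
mol H = 2 × 0.06771 g H₂O ÷ 18.015 g/mol = 0.0075171 mol
From the AgCl data: mol Cl per gram of compound = (0.1012 ÷ 143.318) ÷ 0.08724 = 0.0080940 mol/g, so in the 0.2321 g combustion sample mol Cl = 0.0018786 mol
mass O = 0.2321 − (0.067712 + 0.0075772 + 0.066597) = 0.090214 g → mol O = 0.090214 ÷ 15.999 = 0.0056387 mol
Divide by the smallest (0.0018786 mol): C 3.001, H 4.001, Cl 1.000, O 3.002

C3H4ClO3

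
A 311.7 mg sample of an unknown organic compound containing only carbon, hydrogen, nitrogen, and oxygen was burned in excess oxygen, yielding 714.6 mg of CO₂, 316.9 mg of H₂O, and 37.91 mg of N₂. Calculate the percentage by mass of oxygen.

13.89%

mol C = 0.7146 g CO₂ ÷ 44.009 g/mol = 0.016238 mol
mol H = 2 × 0.3169 g H₂O ÷ 18.015 g/mol = 0.035182 mol
mol N = 2 × 0.03791 g N₂ ÷ 28.014 g/mol = 0.0027065 mol
mass O = 0.3117 − (0.19503 + 0.035463 + 0.037910) = 0.043297 g → mol O = 0.043297 ÷ 15.999 = 0.0027062 mol
mass % O = 0.043297 g ÷ 0.3117 g × 100%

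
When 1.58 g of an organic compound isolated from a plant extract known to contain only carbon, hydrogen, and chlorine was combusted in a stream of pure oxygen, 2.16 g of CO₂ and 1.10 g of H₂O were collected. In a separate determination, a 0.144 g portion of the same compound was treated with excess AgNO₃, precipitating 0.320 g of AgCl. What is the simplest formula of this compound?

mol C = 2.16 g CO₂ ÷ 44.009 g/mol = 0.04908 mol
mol H = 2 × 1.10 g H₂O ÷ 18.015 g/mol = 0.1221 mol
From the AgCl data: mol Cl per gram of compound = (0.320 ÷ 143.318) ÷ 0.144 = 0.01551 mol/g, so in the 1.58 g combustion sample mol Cl = 0.02450 mol
Divide by the smallest (0.02450 mol): C 2.003, H 4.985, Cl 1.000

C2H5Cl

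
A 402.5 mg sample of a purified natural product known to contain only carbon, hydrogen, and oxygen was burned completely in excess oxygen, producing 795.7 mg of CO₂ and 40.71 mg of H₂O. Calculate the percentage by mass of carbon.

53.95%

mol C = 0.7957 g CO₂ ÷ 44.009 g/mol = 0.018080 mol
mol H = 2 × 0.04071 g H₂O ÷ 18.015 g/mol = 0.0045196 mol
mass O = 0.4025 − (0.21716 + 0.0045557) = 0.18078 g → mol O = 0.18078 ÷ 15.999 = 0.011299 mol
mass % C = 0.21716 g ÷ 0.4025 g × 100%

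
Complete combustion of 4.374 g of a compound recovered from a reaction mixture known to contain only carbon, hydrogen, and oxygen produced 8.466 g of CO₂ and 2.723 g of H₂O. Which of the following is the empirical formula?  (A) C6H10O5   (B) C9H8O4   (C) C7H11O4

mol C = 8.466 g CO₂ ÷ 44.009 g/mol = 0.19237 mol
mol H = 2 × 2.723 g H₂O ÷ 18.015 g/mol = 0.30230 mol
mass O = 4.374 − (2.3106 + 0.30472) = 1.7587 g → mol O = 1.7587 ÷ 15.999 = 0.10993 mol
Divide by the smallest (0.10993 mol): C 1.750, H 2.750, O 1.000
Multiplying each by 4 gives whole numbers: C 7.00, H 11.00, O 4.00

(C) C7H11O4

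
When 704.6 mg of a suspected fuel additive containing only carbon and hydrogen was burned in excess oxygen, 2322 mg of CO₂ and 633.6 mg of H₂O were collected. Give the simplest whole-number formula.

mol C = 2.322 g CO₂ ÷ 44.009 g/mol = 0.052762 mol
mol H = 2 × 0.6336 g H₂O ÷ 18.015 g/mol = 0.070341 mol
Divide by the smallest (0.052762 mol): C 1.000, H 1.333
Multiplying each by 3 gives whole numbers: C 3.00, H 4.00

C3H4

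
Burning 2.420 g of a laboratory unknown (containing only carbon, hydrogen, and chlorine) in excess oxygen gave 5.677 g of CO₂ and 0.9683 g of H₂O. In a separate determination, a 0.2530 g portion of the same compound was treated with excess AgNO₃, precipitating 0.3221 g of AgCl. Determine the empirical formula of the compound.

mol C = 5.677 g CO₂ ÷ 44.009 g/mol = 0.12900 mol
mol H = 2 × 0.9683 g H₂O ÷ 18.015 g/mol = 0.10750 mol
From the AgCl data: mol Cl per gram of compound = (0.3221 ÷ 143.318) ÷ 0.2530 = 0.0088832 mol/g, so in the 2.420 g combustion sample mol Cl = 0.021497 mol
Divide by the smallest (0.021497 mol): C 6.001, H 5.001, Cl 1.000

C6H5Cl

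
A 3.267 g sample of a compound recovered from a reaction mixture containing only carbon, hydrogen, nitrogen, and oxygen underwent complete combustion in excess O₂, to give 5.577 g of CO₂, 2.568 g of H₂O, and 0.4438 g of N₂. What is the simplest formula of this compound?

C4H9NO2

mol C = 5.577 g CO₂ ÷ 44.009 g/mol = 0.12672 mol
mol H = 2 × 2.568 g H₂O ÷ 18.015 g/mol = 0.28510 mol
mol N = 2 × 0.4438 g N₂ ÷ 28.014 g/mol = 0.031684 mol
mass O = 3.267 − (1.5221 + 0.28738 + 0.44380) = 1.0137 g → mol O = 1.0137 ÷ 15.999 = 0.063363 mol
Divide by the smallest (0.031684 mol): C 4.000, H 8.998, N 1.000, O 2.000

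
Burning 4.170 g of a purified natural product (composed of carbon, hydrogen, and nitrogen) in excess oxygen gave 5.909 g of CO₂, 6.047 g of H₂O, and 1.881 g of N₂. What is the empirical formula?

CH5N

mol C = 5.909 g CO₂ ÷ 44.009 g/mol = 0.13427 mol
mol H = 2 × 6.047 g H₂O ÷ 18.015 g/mol = 0.67133 mol
mol N = 2 × 1.881 g N₂ ÷ 28.014 g/mol = 0.13429 mol
Divide by the smallest (0.13427 mol): C 1.000, H 5.000, N 1.000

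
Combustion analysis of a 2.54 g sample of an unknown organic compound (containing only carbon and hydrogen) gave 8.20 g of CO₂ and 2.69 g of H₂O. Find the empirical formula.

mol C = 8.20 g CO₂ ÷ 44.009 g/mol = 0.1863 mol
mol H = 2 × 2.69 g H₂O ÷ 18.015 g/mol = 0.2986 mol
Divide by the smallest (0.1863 mol): C 1.000, H 1.603
Multiplying each by 5 gives whole numbers: C 5.00, H 8.01

C5H8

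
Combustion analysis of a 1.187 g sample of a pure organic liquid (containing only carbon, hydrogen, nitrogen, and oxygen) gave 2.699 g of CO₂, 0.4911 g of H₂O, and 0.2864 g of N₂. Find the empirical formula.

C9H8N3O

mol C = 2.699 g CO₂ ÷ 44.009 g/mol = 0.061328 mol
mol H = 2 × 0.4911 g H₂O ÷ 18.015 g/mol = 0.054521 mol
mol N = 2 × 0.2864 g N₂ ÷ 28.014 g/mol = 0.020447 mol
mass O = 1.187 − (0.73661 + 0.054957 + 0.28640) = 0.10903 g → mol O = 0.10903 ÷ 15.999 = 0.0068147 mol
Divide by the smallest (0.0068147 mol): C 8.999, H 8.001, N 3.000, O 1.000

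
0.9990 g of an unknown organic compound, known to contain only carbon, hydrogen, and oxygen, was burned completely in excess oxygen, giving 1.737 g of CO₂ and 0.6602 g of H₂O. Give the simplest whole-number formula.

mol C = 1.737 g CO₂ ÷ 44.009 g/mol = 0.039469 mol
mol H = 2 × 0.6602 g H₂O ÷ 18.015 g/mol = 0.073294 mol
mass O = 0.9990 − (0.47406 + 0.073881) = 0.45105 g → mol O = 0.45105 ÷ 15.999 = 0.028193 mol
Divide by the smallest (0.028193 mol): C 1.400, H 2.600, O 1.000
Multiplying each by 5 gives whole numbers: C 7.00, H 13.00, O 5.00

C7H13O5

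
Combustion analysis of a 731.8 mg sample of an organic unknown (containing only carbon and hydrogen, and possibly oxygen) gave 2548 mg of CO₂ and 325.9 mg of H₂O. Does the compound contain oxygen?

no

mol C = 2.548 g CO₂ ÷ 44.009 g/mol = 0.057897 mol
mol H = 2 × 0.3259 g H₂O ÷ 18.015 g/mol = 0.036181 mol
C and H together account for 0.73187 g — essentially the entire 0.7318 g sample — so the compound contains no oxygen.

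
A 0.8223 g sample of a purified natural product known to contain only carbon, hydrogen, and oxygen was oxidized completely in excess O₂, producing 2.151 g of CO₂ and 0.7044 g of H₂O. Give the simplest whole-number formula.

C5H8O

mol C = 2.151 g CO₂ ÷ 44.009 g/mol = 0.048876 mol
mol H = 2 × 0.7044 g H₂O ÷ 18.015 g/mol = 0.078201 mol
mass O = 0.8223 − (0.58705 + 0.078827) = 0.15642 g → mol O = 0.15642 ÷ 15.999 = 0.0097768 mol
Divide by the smallest (0.0097768 mol): C 4.999, H 7.999, O 1.000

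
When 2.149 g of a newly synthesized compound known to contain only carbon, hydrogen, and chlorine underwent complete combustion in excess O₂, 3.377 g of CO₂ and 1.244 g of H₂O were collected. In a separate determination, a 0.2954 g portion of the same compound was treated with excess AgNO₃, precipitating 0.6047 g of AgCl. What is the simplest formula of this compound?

mol C = 3.377 g CO₂ ÷ 44.009 g/mol = 0.076734 mol
mol H = 2 × 1.244 g H₂O ÷ 18.015 g/mol = 0.13811 mol
From the AgCl data: mol Cl per gram of compound = (0.6047 ÷ 143.318) ÷ 0.2954 = 0.014283 mol/g, so in the 2.149 g combustion sample mol Cl = 0.030695 mol
Divide by the smallest (0.030695 mol): C 2.500, H 4.499, Cl 1.000
Multiplying each by 2 gives whole numbers: C 5.00, H 9.00, Cl 2.00

C5H9Cl2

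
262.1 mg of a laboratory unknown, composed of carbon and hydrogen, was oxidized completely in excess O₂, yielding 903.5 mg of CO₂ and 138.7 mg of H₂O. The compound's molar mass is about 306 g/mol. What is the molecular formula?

mol C = 0.9035 g CO₂ ÷ 44.009 g/mol = 0.020530 mol
mol H = 2 × 0.1387 g H₂O ÷ 18.015 g/mol = 0.015398 mol
Divide by the smallest (0.015398 mol): C 1.333, H 1.000
Multiplying each by 3 gives whole numbers: C 4.00, H 3.00
Empirical formula: C4H3
Empirical-formula mass = 51.07 g/mol; 306 ÷ 51.07 ≈ 6, so the molecular formula is C24H18.

C24H18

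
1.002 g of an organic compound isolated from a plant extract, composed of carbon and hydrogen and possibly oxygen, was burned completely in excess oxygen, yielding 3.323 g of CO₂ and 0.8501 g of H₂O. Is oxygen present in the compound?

mol C = 3.323 g CO₂ ÷ 44.009 g/mol = 0.075507 mol
mol H = 2 × 0.8501 g H₂O ÷ 18.015 g/mol = 0.094377 mol
C and H together account for 1.0020 g — essentially the entire 1.002 g sample — so the compound contains no oxygen.

no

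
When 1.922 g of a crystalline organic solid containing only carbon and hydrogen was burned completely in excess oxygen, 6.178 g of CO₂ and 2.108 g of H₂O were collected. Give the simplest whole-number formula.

C3H5

mol C = 6.178 g CO₂ ÷ 44.009 g/mol = 0.14038 mol
mol H = 2 × 2.108 g H₂O ÷ 18.015 g/mol = 0.23403 mol
Divide by the smallest (0.14038 mol): C 1.000, H 1.667
Multiplying each by 3 gives whole numbers: C 3.00, H 5.00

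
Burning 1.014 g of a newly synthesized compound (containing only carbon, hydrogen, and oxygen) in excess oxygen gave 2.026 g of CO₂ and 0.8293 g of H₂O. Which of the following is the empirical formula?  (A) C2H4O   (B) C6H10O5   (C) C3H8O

mol C = 2.026 g CO₂ ÷ 44.009 g/mol = 0.046036 mol
mol H = 2 × 0.8293 g H₂O ÷ 18.015 g/mol = 0.092068 mol
mass O = 1.014 − (0.55294 + 0.092804) = 0.36826 g → mol O = 0.36826 ÷ 15.999 = 0.023017 mol
Divide by the smallest (0.023017 mol): C 2.000, H 4.000, O 1.000

(A) C2H4O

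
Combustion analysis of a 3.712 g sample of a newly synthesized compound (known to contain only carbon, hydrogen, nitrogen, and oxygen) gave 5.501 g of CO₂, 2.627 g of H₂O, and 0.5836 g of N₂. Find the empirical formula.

C3H7NO2

mol C = 5.501 g CO₂ ÷ 44.009 g/mol = 0.12500 mol
mol H = 2 × 2.627 g H₂O ÷ 18.015 g/mol = 0.29165 mol
mol N = 2 × 0.5836 g N₂ ÷ 28.014 g/mol = 0.041665 mol
mass O = 3.712 − (1.5013 + 0.29398 + 0.58360) = 1.3331 g → mol O = 1.3331 ÷ 15.999 = 0.083323 mol
Divide by the smallest (0.041665 mol): C 3.000, H 7.000, N 1.000, O 2.000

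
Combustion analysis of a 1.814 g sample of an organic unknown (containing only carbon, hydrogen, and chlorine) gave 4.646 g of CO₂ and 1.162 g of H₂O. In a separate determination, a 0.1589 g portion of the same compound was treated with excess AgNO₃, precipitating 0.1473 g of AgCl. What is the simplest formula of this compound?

mol C = 4.646 g CO₂ ÷ 44.009 g/mol = 0.10557 mol
mol H = 2 × 1.162 g H₂O ÷ 18.015 g/mol = 0.12900 mol
From the AgCl data: mol Cl per gram of compound = (0.1473 ÷ 143.318) ÷ 0.1589 = 0.0064681 mol/g, so in the 1.814 g combustion sample mol Cl = 0.011733 mol
Divide by the smallest (0.011733 mol): C 8.998, H 10.995, Cl 1.000

C9H11Cl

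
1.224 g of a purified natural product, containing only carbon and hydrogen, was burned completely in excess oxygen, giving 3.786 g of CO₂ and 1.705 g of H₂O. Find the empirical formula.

mol C = 3.786 g CO₂ ÷ 44.009 g/mol = 0.086028 mol
mol H = 2 × 1.705 g H₂O ÷ 18.015 g/mol = 0.18929 mol
Divide by the smallest (0.086028 mol): C 1.000, H 2.200
Multiplying each by 5 gives whole numbers: C 5.00, H 11.00

C5H11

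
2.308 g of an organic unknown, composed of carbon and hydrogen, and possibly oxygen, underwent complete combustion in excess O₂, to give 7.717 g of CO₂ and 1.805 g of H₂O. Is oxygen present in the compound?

no

mol C = 7.717 g CO₂ ÷ 44.009 g/mol = 0.17535 mol
mol H = 2 × 1.805 g H₂O ÷ 18.015 g/mol = 0.20039 mol
C and H together account for 2.3081 g — essentially the entire 2.308 g sample — so the compound contains no oxygen.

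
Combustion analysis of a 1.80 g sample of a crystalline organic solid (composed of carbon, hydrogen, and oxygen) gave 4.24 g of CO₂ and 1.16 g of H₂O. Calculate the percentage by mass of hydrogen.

7.2%

mol C = 4.24 g CO₂ ÷ 44.009 g/mol = 0.09634 mol
mol H = 2 × 1.16 g H₂O ÷ 18.015 g/mol = 0.1288 mol
mass O = 1.80 − (1.157 + 0.1298) = 0.5130 g → mol O = 0.5130 ÷ 15.999 = 0.03206 mol
mass % H = 0.1298 g ÷ 1.80 g × 100%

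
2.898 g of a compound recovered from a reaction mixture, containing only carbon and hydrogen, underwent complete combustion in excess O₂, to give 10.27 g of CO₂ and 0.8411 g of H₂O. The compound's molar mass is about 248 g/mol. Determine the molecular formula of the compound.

mol C = 10.27 g CO₂ ÷ 44.009 g/mol = 0.23336 mol
mol H = 2 × 0.8411 g H₂O ÷ 18.015 g/mol = 0.093378 mol
Divide by the smallest (0.093378 mol): C 2.499, H 1.000
Multiplying each by 2 gives whole numbers: C 5.00, H 2.00
Empirical formula: C5H2
Empirical-formula mass = 62.07 g/mol; 248 ÷ 62.07 ≈ 4, so the molecular formula is C20H8.

C20H8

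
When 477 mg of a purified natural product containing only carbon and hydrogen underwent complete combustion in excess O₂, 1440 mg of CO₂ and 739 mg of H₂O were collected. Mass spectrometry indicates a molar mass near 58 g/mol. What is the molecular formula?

C4H10

mol C = 1.44 g CO₂ ÷ 44.009 g/mol = 0.03272 mol
mol H = 2 × 0.739 g H₂O ÷ 18.015 g/mol = 0.08204 mol
Divide by the smallest (0.03272 mol): C 1.000, H 2.507
Multiplying each by 2 gives whole numbers: C 2.00, H 5.01
Empirical formula: C2H5
Empirical-formula mass = 29.06 g/mol; 58 ÷ 29.06 ≈ 2, so the molecular formula is C4H10.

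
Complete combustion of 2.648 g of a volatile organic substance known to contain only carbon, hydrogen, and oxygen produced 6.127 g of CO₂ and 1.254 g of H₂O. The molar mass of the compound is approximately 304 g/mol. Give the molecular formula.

C16H16O6

mol C = 6.127 g CO₂ ÷ 44.009 g/mol = 0.13922 mol
mol H = 2 × 1.254 g H₂O ÷ 18.015 g/mol = 0.13922 mol
mass O = 2.648 − (1.6722 + 0.14033) = 0.83548 g → mol O = 0.83548 ÷ 15.999 = 0.052221 mol
Divide by the smallest (0.052221 mol): C 2.666, H 2.666, O 1.000
Multiplying each by 3 gives whole numbers: C 8.00, H 8.00, O 3.00
Empirical formula: C8H8O3
Empirical-formula mass = 152.15 g/mol; 304 ÷ 152.15 ≈ 2, so the molecular formula is C16H16O6.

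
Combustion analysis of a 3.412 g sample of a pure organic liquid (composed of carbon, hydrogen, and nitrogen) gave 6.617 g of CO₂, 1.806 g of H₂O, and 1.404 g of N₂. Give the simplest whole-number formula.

mol C = 6.617 g CO₂ ÷ 44.009 g/mol = 0.15036 mol
mol H = 2 × 1.806 g H₂O ÷ 18.015 g/mol = 0.20050 mol
mol N = 2 × 1.404 g N₂ ÷ 28.014 g/mol = 0.10024 mol
Divide by the smallest (0.10024 mol): C 1.500, H 2.000, N 1.000
Multiplying each by 2 gives whole numbers: C 3.00, H 4.00, N 2.00

C3H4N2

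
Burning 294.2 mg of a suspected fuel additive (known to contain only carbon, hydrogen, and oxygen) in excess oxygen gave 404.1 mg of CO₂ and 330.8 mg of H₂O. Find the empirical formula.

CH4O

mol C = 0.4041 g CO₂ ÷ 44.009 g/mol = 0.0091822 mol
mol H = 2 × 0.3308 g H₂O ÷ 18.015 g/mol = 0.036725 mol
mass O = 0.2942 − (0.11029 + 0.037019) = 0.14689 g → mol O = 0.14689 ÷ 15.999 = 0.0091814 mol
Divide by the smallest (0.0091814 mol): C 1.000, H 4.000, O 1.000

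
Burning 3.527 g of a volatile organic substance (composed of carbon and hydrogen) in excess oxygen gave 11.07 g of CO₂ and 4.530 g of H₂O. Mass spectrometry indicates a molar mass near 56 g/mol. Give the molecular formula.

C4H8

mol C = 11.07 g CO₂ ÷ 44.009 g/mol = 0.25154 mol
mol H = 2 × 4.530 g H₂O ÷ 18.015 g/mol = 0.50291 mol
Divide by the smallest (0.25154 mol): C 1.000, H 1.999
Empirical formula: CH2
Empirical-formula mass = 14.03 g/mol; 56 ÷ 14.03 ≈ 4, so the molecular formula is C4H8.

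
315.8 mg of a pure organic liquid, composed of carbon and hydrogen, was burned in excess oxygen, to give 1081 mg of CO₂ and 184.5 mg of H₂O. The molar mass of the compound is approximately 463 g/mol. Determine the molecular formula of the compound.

C36H30

mol C = 1.081 g CO₂ ÷ 44.009 g/mol = 0.024563 mol
mol H = 2 × 0.1845 g H₂O ÷ 18.015 g/mol = 0.020483 mol
Divide by the smallest (0.020483 mol): C 1.199, H 1.000
Multiplying each by 5 gives whole numbers: C 6.00, H 5.00
Empirical formula: C6H5
Empirical-formula mass = 77.11 g/mol; 463 ÷ 77.11 ≈ 6, so the molecular formula is C36H30.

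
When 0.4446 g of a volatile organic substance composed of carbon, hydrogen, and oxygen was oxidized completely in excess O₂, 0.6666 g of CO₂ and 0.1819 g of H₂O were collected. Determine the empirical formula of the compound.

mol C = 0.6666 g CO₂ ÷ 44.009 g/mol = 0.015147 mol
mol H = 2 × 0.1819 g H₂O ÷ 18.015 g/mol = 0.020194 mol
mass O = 0.4446 − (0.18193 + 0.020356) = 0.24231 g → mol O = 0.24231 ÷ 15.999 = 0.015146 mol
Divide by the smallest (0.015146 mol): C 1.000, H 1.333, O 1.000
Multiplying each by 3 gives whole numbers: C 3.00, H 4.00, O 3.00

C3H4O3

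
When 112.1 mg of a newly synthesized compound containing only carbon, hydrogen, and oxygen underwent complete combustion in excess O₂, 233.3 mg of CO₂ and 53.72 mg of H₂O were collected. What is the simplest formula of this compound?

C8H9O4

mol C = 0.2333 g CO₂ ÷ 44.009 g/mol = 0.0053012 mol
mol H = 2 × 0.05372 g H₂O ÷ 18.015 g/mol = 0.0059639 mol
mass O = 0.1121 − (0.063673 + 0.0060116) = 0.042416 g → mol O = 0.042416 ÷ 15.999 = 0.0026512 mol
Divide by the smallest (0.0026512 mol): C 2.000, H 2.250, O 1.000
Multiplying each by 4 gives whole numbers: C 8.00, H 9.00, O 4.00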